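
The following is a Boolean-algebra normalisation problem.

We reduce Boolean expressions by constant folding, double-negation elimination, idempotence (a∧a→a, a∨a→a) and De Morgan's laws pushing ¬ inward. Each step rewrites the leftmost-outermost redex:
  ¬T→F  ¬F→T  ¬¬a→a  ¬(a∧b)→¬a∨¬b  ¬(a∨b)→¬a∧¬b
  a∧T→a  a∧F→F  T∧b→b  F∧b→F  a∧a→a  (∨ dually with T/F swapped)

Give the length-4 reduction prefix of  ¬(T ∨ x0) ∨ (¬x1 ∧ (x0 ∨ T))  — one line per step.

  start: ¬(T ∨ x0) ∨ (¬x1 ∧ (x0 ∨ T))
  [1] (¬T ∧ ¬x0) ∨ (¬x1 ∧ (x0 ∨ T))
  [2] (F ∧ ¬x0) ∨ (¬x1 ∧ (x0 ∨ T))
  [3] F ∨ (¬x1 ∧ (x0 ∨ T))
  [4] ¬x1 ∧ (x0 ∨ T)

Answer: after 4 steps: ¬x1 ∧ (x0 ∨ T)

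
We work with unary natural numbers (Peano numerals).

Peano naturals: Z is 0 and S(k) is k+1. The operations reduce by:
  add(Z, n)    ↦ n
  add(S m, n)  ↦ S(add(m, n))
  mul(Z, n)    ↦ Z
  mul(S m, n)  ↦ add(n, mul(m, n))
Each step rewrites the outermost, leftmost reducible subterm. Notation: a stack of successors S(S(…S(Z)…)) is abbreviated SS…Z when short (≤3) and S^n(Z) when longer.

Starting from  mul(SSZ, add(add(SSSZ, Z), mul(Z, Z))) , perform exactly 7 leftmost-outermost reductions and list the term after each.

Answer: after 7 steps: S(S(add(add(add(SZ, Z), mul(Z, Z)), mul(SZ, add(add(SSSZ, Z), mul(Z, Z))))))

Reduction:
  start: mul(SSZ, add(add(SSSZ, Z), mul(Z, Z)))
  [1] add(add(add(SSSZ, Z), mul(Z, Z)), mul(SZ, add(add(SSSZ, Z), mul(Z, Z))))
  [2] add(add(S(add(SSZ, Z)), mul(Z, Z)), mul(SZ, add(add(SSSZ, Z), mul(Z, Z))))
  [3] add(S(add(add(SSZ, Z), mul(Z, Z))), mul(SZ, add(add(SSSZ, Z), mul(Z, Z))))
  [4] S(add(add(add(SSZ, Z), mul(Z, Z)), mul(SZ, add(add(SSSZ, Z), mul(Z, Z)))))
  [5] S(add(add(S(add(SZ, Z)), mul(Z, Z)), mul(SZ, add(add(SSSZ, Z), mul(Z, Z)))))
  [6] S(add(S(add(add(SZ, Z), mul(Z, Z))), mul(SZ, add(add(SSSZ, Z), mul(Z, Z)))))
  [7] S(S(add(add(add(SZ, Z), mul(Z, Z)), mul(SZ, add(add(SSSZ, Z), mul(Z, Z))))))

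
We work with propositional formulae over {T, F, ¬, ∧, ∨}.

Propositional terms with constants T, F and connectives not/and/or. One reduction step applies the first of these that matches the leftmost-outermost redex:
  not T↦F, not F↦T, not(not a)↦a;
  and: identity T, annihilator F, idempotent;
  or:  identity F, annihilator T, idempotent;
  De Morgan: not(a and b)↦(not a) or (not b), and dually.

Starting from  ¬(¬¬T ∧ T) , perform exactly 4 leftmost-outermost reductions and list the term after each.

Answer: after 4 steps: F

Derivation:
  start: ¬(¬¬T ∧ T)
  step 1: ¬¬¬T ∨ ¬T
  step 2: ¬T ∨ ¬T
  step 3: ¬T
  step 4: F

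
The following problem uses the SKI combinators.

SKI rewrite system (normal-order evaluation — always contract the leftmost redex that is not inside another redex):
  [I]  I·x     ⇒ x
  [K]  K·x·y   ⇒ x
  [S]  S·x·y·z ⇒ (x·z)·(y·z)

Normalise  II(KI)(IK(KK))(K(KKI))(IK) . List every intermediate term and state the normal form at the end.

Answer: normal form = K  (in 6 steps)

Reduction:
  start: II(KI)(IK(KK))(K(KKI))(IK)
  →1  I(KI)(IK(KK))(K(KKI))(IK)
  →2  KI(IK(KK))(K(KKI))(IK)
  →3  I(K(KKI))(IK)
  →4  K(KKI)(IK)
  →5  KKI
  →6  K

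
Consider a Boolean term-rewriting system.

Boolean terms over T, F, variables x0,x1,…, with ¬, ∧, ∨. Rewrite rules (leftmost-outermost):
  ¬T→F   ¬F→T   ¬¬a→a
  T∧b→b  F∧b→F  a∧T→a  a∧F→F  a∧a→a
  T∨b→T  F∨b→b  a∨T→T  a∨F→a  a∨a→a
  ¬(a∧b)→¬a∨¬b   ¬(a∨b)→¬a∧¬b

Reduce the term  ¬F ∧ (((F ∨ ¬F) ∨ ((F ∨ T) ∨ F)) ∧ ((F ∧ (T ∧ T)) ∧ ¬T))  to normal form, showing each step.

Answer: normal form = F  (in 8 steps)

Working:
  start: ¬F ∧ (((F ∨ ¬F) ∨ ((F ∨ T) ∨ F)) ∧ ((F ∧ (T ∧ T)) ∧ ¬T))
  step 1: T ∧ (((F ∨ ¬F) ∨ ((F ∨ T) ∨ F)) ∧ ((F ∧ (T ∧ T)) ∧ ¬T))
  step 2: ((F ∨ ¬F) ∨ ((F ∨ T) ∨ F)) ∧ ((F ∧ (T ∧ T)) ∧ ¬T)
  step 3: (¬F ∨ ((F ∨ T) ∨ F)) ∧ ((F ∧ (T ∧ T)) ∧ ¬T)
  step 4: (T ∨ ((F ∨ T) ∨ F)) ∧ ((F ∧ (T ∧ T)) ∧ ¬T)
  step 5: T ∧ ((F ∧ (T ∧ T)) ∧ ¬T)
  step 6: (F ∧ (T ∧ T)) ∧ ¬T
  step 7: F ∧ ¬T
  step 8: F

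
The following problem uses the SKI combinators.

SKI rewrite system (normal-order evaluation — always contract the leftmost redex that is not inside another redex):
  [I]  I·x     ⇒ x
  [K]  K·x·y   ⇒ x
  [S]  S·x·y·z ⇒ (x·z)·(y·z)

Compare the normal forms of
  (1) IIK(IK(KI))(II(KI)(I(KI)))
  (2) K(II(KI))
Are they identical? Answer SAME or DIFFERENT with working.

Term A:
  start: IIK(IK(KI))(II(KI)(I(KI)))
  [1] IK(IK(KI))(II(KI)(I(KI)))
  [2] K(IK(KI))(II(KI)(I(KI)))
  [3] IK(KI)
  [4] K(KI)

Term B:
  start: K(II(KI))
  [1] K(I(KI))
  [2] K(KI)

Answer: SAME — A ⇓ K(KI), B ⇓ K(KI)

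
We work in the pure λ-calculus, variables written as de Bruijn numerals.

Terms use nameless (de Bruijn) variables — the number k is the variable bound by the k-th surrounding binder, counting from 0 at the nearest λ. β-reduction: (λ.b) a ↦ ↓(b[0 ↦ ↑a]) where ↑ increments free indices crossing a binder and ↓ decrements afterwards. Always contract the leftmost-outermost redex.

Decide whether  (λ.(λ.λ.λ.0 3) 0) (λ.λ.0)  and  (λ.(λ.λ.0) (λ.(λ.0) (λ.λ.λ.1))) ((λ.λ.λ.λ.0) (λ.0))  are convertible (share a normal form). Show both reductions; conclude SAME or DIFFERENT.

Answer: DIFFERENT — A ⇓ λ.λ.0 (λ.λ.0), B ⇓ λ.0

Working:
Term A:
  start: (λ.(λ.λ.λ.0 3) 0) (λ.λ.0)
  step 1: (λ.λ.λ.0 (λ.λ.0)) (λ.λ.0)
  step 2: λ.λ.0 (λ.λ.0)

Term B:
  start: (λ.(λ.λ.0) (λ.(λ.0) (λ.λ.λ.1))) ((λ.λ.λ.λ.0) (λ.0))
  step 1: (λ.λ.0) (λ.(λ.0) (λ.λ.λ.1))
  step 2: λ.0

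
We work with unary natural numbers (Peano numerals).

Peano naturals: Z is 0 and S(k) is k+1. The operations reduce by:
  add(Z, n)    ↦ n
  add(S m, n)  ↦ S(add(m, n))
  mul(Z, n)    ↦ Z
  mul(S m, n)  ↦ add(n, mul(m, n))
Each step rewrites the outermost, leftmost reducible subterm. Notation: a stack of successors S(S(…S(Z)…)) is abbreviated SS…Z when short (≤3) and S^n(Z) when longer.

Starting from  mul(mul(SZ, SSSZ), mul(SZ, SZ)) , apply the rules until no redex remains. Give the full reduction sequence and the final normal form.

  start: mul(mul(SZ, SSSZ), mul(SZ, SZ))
  →1  mul(add(SSSZ, mul(Z, SSSZ)), mul(SZ, SZ))
  →2  mul(S(add(SSZ, mul(Z, SSSZ))), mul(SZ, SZ))
  →3  add(mul(SZ, SZ), mul(add(SSZ, mul(Z, SSSZ)), mul(SZ, SZ)))
  →4  add(add(SZ, mul(Z, SZ)), mul(add(SSZ, mul(Z, SSSZ)), mul(SZ, SZ)))
  →5  add(S(add(Z, mul(Z, SZ))), mul(add(SSZ, mul(Z, SSSZ)), mul(SZ, SZ)))
  →6  S(add(add(Z, mul(Z, SZ)), mul(add(SSZ, mul(Z, SSSZ)), mul(SZ, SZ))))
  →7  S(add(mul(Z, SZ), mul(add(SSZ, mul(Z, SSSZ)), mul(SZ, SZ))))
  →8  S(add(Z, mul(add(SSZ, mul(Z, SSSZ)), mul(SZ, SZ))))
  →9  S(mul(add(SSZ, mul(Z, SSSZ)), mul(SZ, SZ)))
  →10  S(mul(S(add(SZ, mul(Z, SSSZ))), mul(SZ, SZ)))
  →11  S(add(mul(SZ, SZ), mul(add(SZ, mul(Z, SSSZ)), mul(SZ, SZ))))
  →12  S(add(add(SZ, mul(Z, SZ)), mul(add(SZ, mul(Z, SSSZ)), mul(SZ, SZ))))
  →13  S(add(S(add(Z, mul(Z, SZ))), mul(add(SZ, mul(Z, SSSZ)), mul(SZ, SZ))))
  →14  S(S(add(add(Z, mul(Z, SZ)), mul(add(SZ, mul(Z, SSSZ)), mul(SZ, SZ)))))
  →15  S(S(add(mul(Z, SZ), mul(add(SZ, mul(Z, SSSZ)), mul(SZ, SZ)))))
  →16  S(S(add(Z, mul(add(SZ, mul(Z, SSSZ)), mul(SZ, SZ)))))
  →17  S(S(mul(add(SZ, mul(Z, SSSZ)), mul(SZ, SZ))))
  →18  S(S(mul(S(add(Z, mul(Z, SSSZ))), mul(SZ, SZ))))
  →19  S(S(add(mul(SZ, SZ), mul(add(Z, mul(Z, SSSZ)), mul(SZ, SZ)))))
  →20  S(S(add(add(SZ, mul(Z, SZ)), mul(add(Z, mul(Z, SSSZ)), mul(SZ, SZ)))))
  →21  S(S(add(S(add(Z, mul(Z, SZ))), mul(add(Z, mul(Z, SSSZ)), mul(SZ, SZ)))))
  →22  S(S(S(add(add(Z, mul(Z, SZ)), mul(add(Z, mul(Z, SSSZ)), mul(SZ, SZ))))))
  →23  S(S(S(add(mul(Z, SZ), mul(add(Z, mul(Z, SSSZ)), mul(SZ, SZ))))))
  →24  S(S(S(add(Z, mul(add(Z, mul(Z, SSSZ)), mul(SZ, SZ))))))
  →25  S(S(S(mul(add(Z, mul(Z, SSSZ)), mul(SZ, SZ)))))
  →26  S(S(S(mul(mul(Z, SSSZ), mul(SZ, SZ)))))
  →27  S(S(S(mul(Z, mul(SZ, SZ)))))
  →28  SSSZ

Answer: normal form = SSSZ  (in 28 steps)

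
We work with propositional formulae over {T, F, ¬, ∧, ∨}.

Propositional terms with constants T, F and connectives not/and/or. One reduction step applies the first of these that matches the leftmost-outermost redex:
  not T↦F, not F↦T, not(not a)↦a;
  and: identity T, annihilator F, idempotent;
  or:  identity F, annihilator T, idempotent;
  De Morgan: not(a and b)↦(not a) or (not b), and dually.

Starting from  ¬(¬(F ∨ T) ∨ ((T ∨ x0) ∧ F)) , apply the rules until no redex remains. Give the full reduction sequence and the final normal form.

Answer: normal form = T  (in 10 steps)

Derivation:
  start: ¬(¬(F ∨ T) ∨ ((T ∨ x0) ∧ F))
  step 1: ¬¬(F ∨ T) ∧ ¬((T ∨ x0) ∧ F)
  step 2: (F ∨ T) ∧ ¬((T ∨ x0) ∧ F)
  step 3: T ∧ ¬((T ∨ x0) ∧ F)
  step 4: ¬((T ∨ x0) ∧ F)
  step 5: ¬(T ∨ x0) ∨ ¬F
  step 6: (¬T ∧ ¬x0) ∨ ¬F
  step 7: (F ∧ ¬x0) ∨ ¬F
  step 8: F ∨ ¬F
  step 9: ¬F
  step 10: T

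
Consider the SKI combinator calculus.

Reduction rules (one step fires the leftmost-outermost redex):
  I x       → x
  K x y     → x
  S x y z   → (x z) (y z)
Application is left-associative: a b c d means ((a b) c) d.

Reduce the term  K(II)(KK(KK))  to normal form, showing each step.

Answer: normal form = I  (in 2 steps)

Working:
  start: K(II)(KK(KK))
  [1] II
  [2] I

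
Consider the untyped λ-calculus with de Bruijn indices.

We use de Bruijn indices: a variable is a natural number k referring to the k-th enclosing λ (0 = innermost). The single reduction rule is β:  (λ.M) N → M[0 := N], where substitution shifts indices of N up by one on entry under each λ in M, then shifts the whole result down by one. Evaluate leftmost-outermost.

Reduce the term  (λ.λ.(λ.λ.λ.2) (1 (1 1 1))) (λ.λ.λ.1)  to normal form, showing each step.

Answer: normal form = λ.λ.λ.λ.λ.1  (in 3 steps)

Working:
  start: (λ.λ.(λ.λ.λ.2) (1 (1 1 1))) (λ.λ.λ.1)
  step 1: λ.(λ.λ.λ.2) ((λ.λ.λ.1) ((λ.λ.λ.1) (λ.λ.λ.1) (λ.λ.λ.1)))
  step 2: λ.λ.λ.(λ.λ.λ.1) ((λ.λ.λ.1) (λ.λ.λ.1) (λ.λ.λ.1))
  step 3: λ.λ.λ.λ.λ.1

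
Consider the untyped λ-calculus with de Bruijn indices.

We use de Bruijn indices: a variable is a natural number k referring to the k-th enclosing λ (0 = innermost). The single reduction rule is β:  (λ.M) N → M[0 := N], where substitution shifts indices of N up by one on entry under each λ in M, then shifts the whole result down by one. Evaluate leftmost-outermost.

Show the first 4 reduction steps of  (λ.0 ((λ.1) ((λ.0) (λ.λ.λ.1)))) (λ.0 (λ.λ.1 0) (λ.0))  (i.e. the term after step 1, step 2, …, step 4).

  start: (λ.0 ((λ.1) ((λ.0) (λ.λ.λ.1)))) (λ.0 (λ.λ.1 0) (λ.0))
  [1] (λ.0 (λ.λ.1 0) (λ.0)) ((λ.λ.0 (λ.λ.1 0) (λ.0)) ((λ.0) (λ.λ.λ.1)))
  [2] (λ.λ.0 (λ.λ.1 0) (λ.0)) ((λ.0) (λ.λ.λ.1)) (λ.λ.1 0) (λ.0)
  [3] (λ.0 (λ.λ.1 0) (λ.0)) (λ.λ.1 0) (λ.0)
  [4] (λ.λ.1 0) (λ.λ.1 0) (λ.0) (λ.0)

Answer: after 4 steps: (λ.λ.1 0) (λ.λ.1 0) (λ.0) (λ.0)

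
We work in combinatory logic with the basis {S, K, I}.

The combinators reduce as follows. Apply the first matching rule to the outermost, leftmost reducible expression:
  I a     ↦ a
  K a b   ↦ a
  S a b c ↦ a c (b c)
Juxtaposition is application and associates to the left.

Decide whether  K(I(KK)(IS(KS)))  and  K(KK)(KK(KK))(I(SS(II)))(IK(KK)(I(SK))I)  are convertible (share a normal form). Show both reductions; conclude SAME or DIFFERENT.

Answer: SAME — A ⇓ KK, B ⇓ KK

Working:
Term A:
  start: K(I(KK)(IS(KS)))
  →1  K(KK(IS(KS)))
  →2  KK

Term B:
  start: K(KK)(KK(KK))(I(SS(II)))(IK(KK)(I(SK))I)
  →1  KK(I(SS(II)))(IK(KK)(I(SK))I)
  →2  K(IK(KK)(I(SK))I)
  →3  K(K(KK)(I(SK))I)
  →4  K(KKI)
  →5  KK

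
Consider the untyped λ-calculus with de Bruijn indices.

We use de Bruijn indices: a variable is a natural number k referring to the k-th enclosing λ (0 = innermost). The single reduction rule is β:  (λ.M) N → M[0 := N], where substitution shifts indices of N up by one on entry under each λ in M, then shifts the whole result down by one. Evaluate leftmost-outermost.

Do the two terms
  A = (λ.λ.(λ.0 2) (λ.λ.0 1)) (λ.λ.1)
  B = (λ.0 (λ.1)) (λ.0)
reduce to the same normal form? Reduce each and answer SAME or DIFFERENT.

Term A:
  start: (λ.λ.(λ.0 2) (λ.λ.0 1)) (λ.λ.1)
  [1] λ.(λ.0 (λ.λ.1)) (λ.λ.0 1)
  [2] λ.(λ.λ.0 1) (λ.λ.1)
  [3] λ.λ.0 (λ.λ.1)

Term B:
  start: (λ.0 (λ.1)) (λ.0)
  [1] (λ.0) (λ.λ.0)
  [2] λ.λ.0

Answer: DIFFERENT — A ⇓ λ.λ.0 (λ.λ.1), B ⇓ λ.λ.0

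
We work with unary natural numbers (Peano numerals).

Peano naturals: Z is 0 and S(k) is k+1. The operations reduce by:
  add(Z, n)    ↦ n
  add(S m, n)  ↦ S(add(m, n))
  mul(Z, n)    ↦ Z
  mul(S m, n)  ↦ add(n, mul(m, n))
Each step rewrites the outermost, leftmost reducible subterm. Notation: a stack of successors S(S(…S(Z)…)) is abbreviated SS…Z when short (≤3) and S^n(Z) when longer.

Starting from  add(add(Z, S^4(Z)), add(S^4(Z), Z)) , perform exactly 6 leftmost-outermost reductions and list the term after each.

Answer: after 6 steps: S(S(S(S(add(S^4(Z), Z)))))

Derivation:
  start: add(add(Z, S^4(Z)), add(S^4(Z), Z))
  →1  add(S^4(Z), add(S^4(Z), Z))
  →2  S(add(SSSZ, add(S^4(Z), Z)))
  →3  S(S(add(SSZ, add(S^4(Z), Z))))
  →4  S(S(S(add(SZ, add(S^4(Z), Z)))))
  →5  S(S(S(S(add(Z, add(S^4(Z), Z))))))
  →6  S(S(S(S(add(S^4(Z), Z)))))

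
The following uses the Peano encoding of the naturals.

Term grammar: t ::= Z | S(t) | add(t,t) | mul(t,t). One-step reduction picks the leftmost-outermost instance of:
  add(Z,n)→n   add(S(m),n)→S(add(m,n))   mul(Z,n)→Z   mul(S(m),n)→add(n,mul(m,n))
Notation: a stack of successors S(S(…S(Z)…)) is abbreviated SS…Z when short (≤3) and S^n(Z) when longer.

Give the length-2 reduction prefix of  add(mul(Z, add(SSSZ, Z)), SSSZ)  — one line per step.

Answer: after 2 steps: SSSZ

Derivation:
  start: add(mul(Z, add(SSSZ, Z)), SSSZ)
  →1  add(Z, SSSZ)
  →2  SSSZ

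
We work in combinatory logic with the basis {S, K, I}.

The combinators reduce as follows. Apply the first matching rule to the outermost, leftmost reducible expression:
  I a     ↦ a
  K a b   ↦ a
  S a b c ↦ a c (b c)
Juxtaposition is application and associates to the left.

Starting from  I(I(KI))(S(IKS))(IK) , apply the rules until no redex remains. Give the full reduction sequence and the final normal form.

Answer: normal form = K  (in 5 steps)

Working:
  start: I(I(KI))(S(IKS))(IK)
  step 1: I(KI)(S(IKS))(IK)
  step 2: KI(S(IKS))(IK)
  step 3: I(IK)
  step 4: IK
  step 5: K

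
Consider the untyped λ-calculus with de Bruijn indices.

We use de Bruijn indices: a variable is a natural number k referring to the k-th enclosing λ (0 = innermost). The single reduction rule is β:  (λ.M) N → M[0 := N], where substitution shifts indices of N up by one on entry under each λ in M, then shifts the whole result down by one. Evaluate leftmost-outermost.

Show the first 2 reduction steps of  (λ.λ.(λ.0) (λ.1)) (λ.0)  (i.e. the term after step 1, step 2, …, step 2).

  start: (λ.λ.(λ.0) (λ.1)) (λ.0)
  →1  λ.(λ.0) (λ.1)
  →2  λ.λ.1

Answer: after 2 steps: λ.λ.1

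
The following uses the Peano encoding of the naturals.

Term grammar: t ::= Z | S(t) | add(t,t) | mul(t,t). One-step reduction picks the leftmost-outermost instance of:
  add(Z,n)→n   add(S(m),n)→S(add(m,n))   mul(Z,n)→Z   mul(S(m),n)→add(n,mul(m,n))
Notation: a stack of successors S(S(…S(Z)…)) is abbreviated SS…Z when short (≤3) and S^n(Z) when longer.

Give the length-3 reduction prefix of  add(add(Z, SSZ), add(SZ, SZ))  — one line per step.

  start: add(add(Z, SSZ), add(SZ, SZ))
  →1  add(SSZ, add(SZ, SZ))
  →2  S(add(SZ, add(SZ, SZ)))
  →3  S(S(add(Z, add(SZ, SZ))))

Answer: after 3 steps: S(S(add(Z, add(SZ, SZ))))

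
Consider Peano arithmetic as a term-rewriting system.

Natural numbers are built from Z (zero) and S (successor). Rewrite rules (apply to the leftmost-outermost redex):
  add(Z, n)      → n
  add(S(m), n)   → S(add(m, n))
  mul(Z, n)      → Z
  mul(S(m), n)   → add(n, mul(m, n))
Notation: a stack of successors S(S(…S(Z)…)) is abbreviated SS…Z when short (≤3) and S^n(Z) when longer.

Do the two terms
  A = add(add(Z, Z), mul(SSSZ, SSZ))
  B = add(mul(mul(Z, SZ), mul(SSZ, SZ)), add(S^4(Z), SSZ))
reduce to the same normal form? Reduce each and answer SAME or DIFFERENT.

Answer: SAME — A ⇓ S^6(Z), B ⇓ S^6(Z)

Derivation:
Term A:
  start: add(add(Z, Z), mul(SSSZ, SSZ))
  step 1: add(Z, mul(SSSZ, SSZ))
  step 2: mul(SSSZ, SSZ)
  step 3: add(SSZ, mul(SSZ, SSZ))
  step 4: S(add(SZ, mul(SSZ, SSZ)))
  step 5: S(S(add(Z, mul(SSZ, SSZ))))
  step 6: S(S(mul(SSZ, SSZ)))
  step 7: S(S(add(SSZ, mul(SZ, SSZ))))
  step 8: S(S(S(add(SZ, mul(SZ, SSZ)))))
  step 9: S(S(S(S(add(Z, mul(SZ, SSZ))))))
  step 10: S(S(S(S(mul(SZ, SSZ)))))
  step 11: S(S(S(S(add(SSZ, mul(Z, SSZ))))))
  step 12: S(S(S(S(S(add(SZ, mul(Z, SSZ)))))))
  step 13: S(S(S(S(S(S(add(Z, mul(Z, SSZ))))))))
  step 14: S(S(S(S(S(S(mul(Z, SSZ)))))))
  step 15: S^6(Z)

Term B:
  start: add(mul(mul(Z, SZ), mul(SSZ, SZ)), add(S^4(Z), SSZ))
  step 1: add(mul(Z, mul(SSZ, SZ)), add(S^4(Z), SSZ))
  step 2: add(Z, add(S^4(Z), SSZ))
  step 3: add(S^4(Z), SSZ)
  step 4: S(add(SSSZ, SSZ))
  step 5: S(S(add(SSZ, SSZ)))
  step 6: S(S(S(add(SZ, SSZ))))
  step 7: S(S(S(S(add(Z, SSZ)))))
  step 8: S^6(Z)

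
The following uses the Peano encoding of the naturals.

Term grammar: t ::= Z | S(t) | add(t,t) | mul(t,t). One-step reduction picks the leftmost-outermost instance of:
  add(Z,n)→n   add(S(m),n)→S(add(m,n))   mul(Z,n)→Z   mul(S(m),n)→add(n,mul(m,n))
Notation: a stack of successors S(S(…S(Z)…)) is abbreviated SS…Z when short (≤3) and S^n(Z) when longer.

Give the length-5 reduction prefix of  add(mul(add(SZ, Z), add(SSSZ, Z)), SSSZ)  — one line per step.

  start: add(mul(add(SZ, Z), add(SSSZ, Z)), SSSZ)
  step 1: add(mul(S(add(Z, Z)), add(SSSZ, Z)), SSSZ)
  step 2: add(add(add(SSSZ, Z), mul(add(Z, Z), add(SSSZ, Z))), SSSZ)
  step 3: add(add(S(add(SSZ, Z)), mul(add(Z, Z), add(SSSZ, Z))), SSSZ)
  step 4: add(S(add(add(SSZ, Z), mul(add(Z, Z), add(SSSZ, Z)))), SSSZ)
  step 5: S(add(add(add(SSZ, Z), mul(add(Z, Z), add(SSSZ, Z))), SSSZ))

Answer: after 5 steps: S(add(add(add(SSZ, Z), mul(add(Z, Z), add(SSSZ, Z))), SSSZ))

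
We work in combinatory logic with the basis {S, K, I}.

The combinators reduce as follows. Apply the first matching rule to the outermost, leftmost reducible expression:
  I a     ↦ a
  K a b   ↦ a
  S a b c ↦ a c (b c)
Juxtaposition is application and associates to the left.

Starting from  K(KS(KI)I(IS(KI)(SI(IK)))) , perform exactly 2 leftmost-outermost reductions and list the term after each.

  start: K(KS(KI)I(IS(KI)(SI(IK))))
  →1  K(SI(IS(KI)(SI(IK))))
  →2  K(SI(S(KI)(SI(IK))))

Answer: after 2 steps: K(SI(S(KI)(SI(IK))))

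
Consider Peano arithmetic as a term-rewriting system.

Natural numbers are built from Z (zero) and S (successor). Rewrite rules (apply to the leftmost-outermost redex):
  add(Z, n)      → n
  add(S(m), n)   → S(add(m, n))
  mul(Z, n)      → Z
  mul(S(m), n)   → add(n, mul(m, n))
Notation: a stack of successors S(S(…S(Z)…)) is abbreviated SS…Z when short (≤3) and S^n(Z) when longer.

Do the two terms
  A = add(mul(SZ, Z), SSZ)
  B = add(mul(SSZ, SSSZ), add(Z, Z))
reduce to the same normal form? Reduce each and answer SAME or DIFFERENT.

Answer: DIFFERENT — A ⇓ SSZ, B ⇓ S^6(Z)

Working:
Term A:
  start: add(mul(SZ, Z), SSZ)
  [1] add(add(Z, mul(Z, Z)), SSZ)
  [2] add(mul(Z, Z), SSZ)
  [3] add(Z, SSZ)
  [4] SSZ

Term B:
  start: add(mul(SSZ, SSSZ), add(Z, Z))
  [1] add(add(SSSZ, mul(SZ, SSSZ)), add(Z, Z))
  [2] add(S(add(SSZ, mul(SZ, SSSZ))), add(Z, Z))
  [3] S(add(add(SSZ, mul(SZ, SSSZ)), add(Z, Z)))
  [4] S(add(S(add(SZ, mul(SZ, SSSZ))), add(Z, Z)))
  [5] S(S(add(add(SZ, mul(SZ, SSSZ)), add(Z, Z))))
  [6] S(S(add(S(add(Z, mul(SZ, SSSZ))), add(Z, Z))))
  [7] S(S(S(add(add(Z, mul(SZ, SSSZ)), add(Z, Z)))))
  [8] S(S(S(add(mul(SZ, SSSZ), add(Z, Z)))))
  [9] S(S(S(add(add(SSSZ, mul(Z, SSSZ)), add(Z, Z)))))
  [10] S(S(S(add(S(add(SSZ, mul(Z, SSSZ))), add(Z, Z)))))
  [11] S(S(S(S(add(add(SSZ, mul(Z, SSSZ)), add(Z, Z))))))
  [12] S(S(S(S(add(S(add(SZ, mul(Z, SSSZ))), add(Z, Z))))))
  [13] S(S(S(S(S(add(add(SZ, mul(Z, SSSZ)), add(Z, Z)))))))
  [14] S(S(S(S(S(add(S(add(Z, mul(Z, SSSZ))), add(Z, Z)))))))
  [15] S(S(S(S(S(S(add(add(Z, mul(Z, SSSZ)), add(Z, Z))))))))
  [16] S(S(S(S(S(S(add(mul(Z, SSSZ), add(Z, Z))))))))
  [17] S(S(S(S(S(S(add(Z, add(Z, Z))))))))
  [18] S(S(S(S(S(S(add(Z, Z)))))))
  [19] S^6(Z)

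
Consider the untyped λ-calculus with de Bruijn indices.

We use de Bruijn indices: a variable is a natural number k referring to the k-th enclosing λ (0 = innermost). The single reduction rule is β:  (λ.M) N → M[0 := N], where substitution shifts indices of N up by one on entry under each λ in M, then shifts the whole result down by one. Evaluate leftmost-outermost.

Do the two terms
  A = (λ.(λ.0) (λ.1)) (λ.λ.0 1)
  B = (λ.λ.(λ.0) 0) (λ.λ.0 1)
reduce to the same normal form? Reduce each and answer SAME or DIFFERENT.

Term A:
  start: (λ.(λ.0) (λ.1)) (λ.λ.0 1)
  [1] (λ.0) (λ.λ.λ.0 1)
  [2] λ.λ.λ.0 1

Term B:
  start: (λ.λ.(λ.0) 0) (λ.λ.0 1)
  [1] λ.(λ.0) 0
  [2] λ.0

Answer: DIFFERENT — A ⇓ λ.λ.λ.0 1, B ⇓ λ.0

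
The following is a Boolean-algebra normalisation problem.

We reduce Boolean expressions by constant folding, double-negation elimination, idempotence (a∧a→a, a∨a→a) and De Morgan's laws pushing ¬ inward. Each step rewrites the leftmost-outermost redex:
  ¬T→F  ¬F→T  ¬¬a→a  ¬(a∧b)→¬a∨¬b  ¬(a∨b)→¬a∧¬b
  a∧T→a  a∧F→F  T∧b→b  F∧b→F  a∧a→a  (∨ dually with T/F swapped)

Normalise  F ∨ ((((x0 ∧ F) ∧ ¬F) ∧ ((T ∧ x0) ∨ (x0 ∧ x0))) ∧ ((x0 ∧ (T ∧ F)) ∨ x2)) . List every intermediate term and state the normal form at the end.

Answer: normal form = F  (in 5 steps)

Working:
  start: F ∨ ((((x0 ∧ F) ∧ ¬F) ∧ ((T ∧ x0) ∨ (x0 ∧ x0))) ∧ ((x0 ∧ (T ∧ F)) ∨ x2))
  →1  (((x0 ∧ F) ∧ ¬F) ∧ ((T ∧ x0) ∨ (x0 ∧ x0))) ∧ ((x0 ∧ (T ∧ F)) ∨ x2)
  →2  ((F ∧ ¬F) ∧ ((T ∧ x0) ∨ (x0 ∧ x0))) ∧ ((x0 ∧ (T ∧ F)) ∨ x2)
  →3  (F ∧ ((T ∧ x0) ∨ (x0 ∧ x0))) ∧ ((x0 ∧ (T ∧ F)) ∨ x2)
  →4  F ∧ ((x0 ∧ (T ∧ F)) ∨ x2)
  →5  F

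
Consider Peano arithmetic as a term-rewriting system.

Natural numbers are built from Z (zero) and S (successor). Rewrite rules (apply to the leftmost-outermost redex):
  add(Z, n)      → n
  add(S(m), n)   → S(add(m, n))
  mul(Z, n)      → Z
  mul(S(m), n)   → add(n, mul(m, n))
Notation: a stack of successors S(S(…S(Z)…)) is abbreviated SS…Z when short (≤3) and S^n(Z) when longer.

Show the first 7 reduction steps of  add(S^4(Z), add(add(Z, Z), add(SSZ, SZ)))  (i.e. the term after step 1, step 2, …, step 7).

Answer: after 7 steps: S(S(S(S(add(SSZ, SZ)))))

Reduction:
  start: add(S^4(Z), add(add(Z, Z), add(SSZ, SZ)))
  [1] S(add(SSSZ, add(add(Z, Z), add(SSZ, SZ))))
  [2] S(S(add(SSZ, add(add(Z, Z), add(SSZ, SZ)))))
  [3] S(S(S(add(SZ, add(add(Z, Z), add(SSZ, SZ))))))
  [4] S(S(S(S(add(Z, add(add(Z, Z), add(SSZ, SZ)))))))
  [5] S(S(S(S(add(add(Z, Z), add(SSZ, SZ))))))
  [6] S(S(S(S(add(Z, add(SSZ, SZ))))))
  [7] S(S(S(S(add(SSZ, SZ)))))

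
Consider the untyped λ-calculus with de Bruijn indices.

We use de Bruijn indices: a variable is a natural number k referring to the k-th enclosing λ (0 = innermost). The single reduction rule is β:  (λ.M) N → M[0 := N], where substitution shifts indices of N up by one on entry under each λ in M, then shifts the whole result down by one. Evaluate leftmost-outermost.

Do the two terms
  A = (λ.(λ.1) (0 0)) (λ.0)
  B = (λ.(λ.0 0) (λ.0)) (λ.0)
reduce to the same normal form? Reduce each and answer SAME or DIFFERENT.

Answer: SAME — A ⇓ λ.0, B ⇓ λ.0

Reduction:
Term A:
  start: (λ.(λ.1) (0 0)) (λ.0)
  [1] (λ.λ.0) ((λ.0) (λ.0))
  [2] λ.0

Term B:
  start: (λ.(λ.0 0) (λ.0)) (λ.0)
  [1] (λ.0 0) (λ.0)
  [2] (λ.0) (λ.0)
  [3] λ.0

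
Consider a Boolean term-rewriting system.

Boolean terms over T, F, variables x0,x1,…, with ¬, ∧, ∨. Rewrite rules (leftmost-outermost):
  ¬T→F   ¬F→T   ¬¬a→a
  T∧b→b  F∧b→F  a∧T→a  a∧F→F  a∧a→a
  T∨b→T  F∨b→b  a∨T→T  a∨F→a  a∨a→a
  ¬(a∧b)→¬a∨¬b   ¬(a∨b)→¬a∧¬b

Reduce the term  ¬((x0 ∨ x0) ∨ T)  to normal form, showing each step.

  start: ¬((x0 ∨ x0) ∨ T)
  [1] ¬(x0 ∨ x0) ∧ ¬T
  [2] (¬x0 ∧ ¬x0) ∧ ¬T
  [3] ¬x0 ∧ ¬T
  [4] ¬x0 ∧ F
  [5] F

Answer: normal form = F  (in 5 steps)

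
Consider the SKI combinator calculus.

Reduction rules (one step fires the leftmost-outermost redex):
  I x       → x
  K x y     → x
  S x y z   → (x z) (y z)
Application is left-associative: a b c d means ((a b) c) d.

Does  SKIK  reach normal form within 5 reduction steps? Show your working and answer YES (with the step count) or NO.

Answer: YES — reaches normal form K in 2 ≤ 5 steps

Reduction:
  start: SKIK
  step 1: KK(IK)
  step 2: K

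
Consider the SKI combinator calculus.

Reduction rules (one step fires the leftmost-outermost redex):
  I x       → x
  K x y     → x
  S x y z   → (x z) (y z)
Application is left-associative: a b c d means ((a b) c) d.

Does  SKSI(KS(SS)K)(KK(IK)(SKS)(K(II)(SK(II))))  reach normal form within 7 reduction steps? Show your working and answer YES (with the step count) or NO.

  start: SKSI(KS(SS)K)(KK(IK)(SKS)(K(II)(SK(II))))
  [1] KI(SI)(KS(SS)K)(KK(IK)(SKS)(K(II)(SK(II))))
  [2] I(KS(SS)K)(KK(IK)(SKS)(K(II)(SK(II))))
  [3] KS(SS)K(KK(IK)(SKS)(K(II)(SK(II))))
  [4] SK(KK(IK)(SKS)(K(II)(SK(II))))
  [5] SK(K(SKS)(K(II)(SK(II))))
  [6] SK(SKS)

Answer: YES — reaches normal form SK(SKS) in 6 ≤ 7 steps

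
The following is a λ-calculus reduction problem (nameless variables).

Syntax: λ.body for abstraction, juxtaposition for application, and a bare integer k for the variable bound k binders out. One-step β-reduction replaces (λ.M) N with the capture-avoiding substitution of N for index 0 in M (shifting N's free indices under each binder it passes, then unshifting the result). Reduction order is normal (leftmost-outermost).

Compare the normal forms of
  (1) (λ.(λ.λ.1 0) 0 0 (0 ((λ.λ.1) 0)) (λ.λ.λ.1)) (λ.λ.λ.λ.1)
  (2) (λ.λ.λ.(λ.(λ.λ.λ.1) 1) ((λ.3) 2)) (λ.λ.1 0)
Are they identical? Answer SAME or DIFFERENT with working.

Term A:
  start: (λ.(λ.λ.1 0) 0 0 (0 ((λ.λ.1) 0)) (λ.λ.λ.1)) (λ.λ.λ.λ.1)
  step 1: (λ.λ.1 0) (λ.λ.λ.λ.1) (λ.λ.λ.λ.1) ((λ.λ.λ.λ.1) ((λ.λ.1) (λ.λ.λ.λ.1))) (λ.λ.λ.1)
  step 2: (λ.(λ.λ.λ.λ.1) 0) (λ.λ.λ.λ.1) ((λ.λ.λ.λ.1) ((λ.λ.1) (λ.λ.λ.λ.1))) (λ.λ.λ.1)
  step 3: (λ.λ.λ.λ.1) (λ.λ.λ.λ.1) ((λ.λ.λ.λ.1) ((λ.λ.1) (λ.λ.λ.λ.1))) (λ.λ.λ.1)
  step 4: (λ.λ.λ.1) ((λ.λ.λ.λ.1) ((λ.λ.1) (λ.λ.λ.λ.1))) (λ.λ.λ.1)
  step 5: (λ.λ.1) (λ.λ.λ.1)
  step 6: λ.λ.λ.λ.1

Term B:
  start: (λ.λ.λ.(λ.(λ.λ.λ.1) 1) ((λ.3) 2)) (λ.λ.1 0)
  step 1: λ.λ.(λ.(λ.λ.λ.1) 1) ((λ.λ.λ.1 0) (λ.λ.1 0))
  step 2: λ.λ.(λ.λ.λ.1) 0
  step 3: λ.λ.λ.λ.1

Answer: SAME — A ⇓ λ.λ.λ.λ.1, B ⇓ λ.λ.λ.λ.1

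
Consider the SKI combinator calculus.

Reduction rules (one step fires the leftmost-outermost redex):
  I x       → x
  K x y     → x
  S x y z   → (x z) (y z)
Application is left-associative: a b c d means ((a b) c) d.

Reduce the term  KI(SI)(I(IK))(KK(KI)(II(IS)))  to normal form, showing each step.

  start: KI(SI)(I(IK))(KK(KI)(II(IS)))
  →1  I(I(IK))(KK(KI)(II(IS)))
  →2  I(IK)(KK(KI)(II(IS)))
  →3  IK(KK(KI)(II(IS)))
  →4  K(KK(KI)(II(IS)))
  →5  K(K(II(IS)))
  →6  K(K(I(IS)))
  →7  K(K(IS))
  →8  K(KS)

Answer: normal form = K(KS)  (in 8 steps)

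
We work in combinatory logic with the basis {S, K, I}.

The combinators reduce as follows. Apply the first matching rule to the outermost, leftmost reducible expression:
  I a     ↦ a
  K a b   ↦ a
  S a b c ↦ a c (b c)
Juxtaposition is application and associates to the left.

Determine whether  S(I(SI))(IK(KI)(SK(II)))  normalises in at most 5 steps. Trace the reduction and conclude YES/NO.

  start: S(I(SI))(IK(KI)(SK(II)))
  →1  S(SI)(IK(KI)(SK(II)))
  →2  S(SI)(K(KI)(SK(II)))
  →3  S(SI)(KI)

Answer: YES — reaches normal form S(SI)(KI) in 3 ≤ 5 steps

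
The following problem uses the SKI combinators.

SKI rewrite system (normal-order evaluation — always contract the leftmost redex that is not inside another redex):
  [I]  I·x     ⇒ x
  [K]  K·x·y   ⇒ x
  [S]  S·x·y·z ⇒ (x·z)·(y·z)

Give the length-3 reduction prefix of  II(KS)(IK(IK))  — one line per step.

Answer: after 3 steps: S

Derivation:
  start: II(KS)(IK(IK))
  →1  I(KS)(IK(IK))
  →2  KS(IK(IK))
  →3  S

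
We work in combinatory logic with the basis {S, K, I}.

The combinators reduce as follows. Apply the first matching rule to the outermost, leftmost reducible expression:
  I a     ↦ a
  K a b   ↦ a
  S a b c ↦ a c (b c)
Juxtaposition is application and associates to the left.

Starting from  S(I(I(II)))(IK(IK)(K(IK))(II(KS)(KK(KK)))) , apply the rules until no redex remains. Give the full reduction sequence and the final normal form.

  start: S(I(I(II)))(IK(IK)(K(IK))(II(KS)(KK(KK))))
  step 1: S(I(II))(IK(IK)(K(IK))(II(KS)(KK(KK))))
  step 2: S(II)(IK(IK)(K(IK))(II(KS)(KK(KK))))
  step 3: SI(IK(IK)(K(IK))(II(KS)(KK(KK))))
  step 4: SI(K(IK)(K(IK))(II(KS)(KK(KK))))
  step 5: SI(IK(II(KS)(KK(KK))))
  step 6: SI(K(II(KS)(KK(KK))))
  step 7: SI(K(I(KS)(KK(KK))))
  step 8: SI(K(KS(KK(KK))))
  step 9: SI(KS)

Answer: normal form = SI(KS)  (in 9 steps)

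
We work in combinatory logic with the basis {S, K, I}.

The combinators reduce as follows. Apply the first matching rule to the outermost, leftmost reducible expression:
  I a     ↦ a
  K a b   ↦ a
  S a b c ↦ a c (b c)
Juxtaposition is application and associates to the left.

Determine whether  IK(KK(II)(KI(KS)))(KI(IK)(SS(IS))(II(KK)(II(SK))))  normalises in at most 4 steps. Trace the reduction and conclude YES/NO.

  start: IK(KK(II)(KI(KS)))(KI(IK)(SS(IS))(II(KK)(II(SK))))
  [1] K(KK(II)(KI(KS)))(KI(IK)(SS(IS))(II(KK)(II(SK))))
  [2] KK(II)(KI(KS))
  [3] K(KI(KS))
  [4] KI

Answer: YES — reaches normal form KI in 4 ≤ 4 steps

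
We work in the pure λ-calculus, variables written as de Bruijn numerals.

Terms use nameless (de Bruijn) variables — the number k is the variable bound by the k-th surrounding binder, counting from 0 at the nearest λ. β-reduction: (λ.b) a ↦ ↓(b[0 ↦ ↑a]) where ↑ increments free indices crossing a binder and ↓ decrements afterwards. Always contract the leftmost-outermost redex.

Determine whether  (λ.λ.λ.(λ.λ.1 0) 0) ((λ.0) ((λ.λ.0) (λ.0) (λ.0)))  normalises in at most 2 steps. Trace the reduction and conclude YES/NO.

Answer: YES — reaches normal form λ.λ.λ.1 0 in 2 ≤ 2 steps

Reduction:
  start: (λ.λ.λ.(λ.λ.1 0) 0) ((λ.0) ((λ.λ.0) (λ.0) (λ.0)))
  [1] λ.λ.(λ.λ.1 0) 0
  [2] λ.λ.λ.1 0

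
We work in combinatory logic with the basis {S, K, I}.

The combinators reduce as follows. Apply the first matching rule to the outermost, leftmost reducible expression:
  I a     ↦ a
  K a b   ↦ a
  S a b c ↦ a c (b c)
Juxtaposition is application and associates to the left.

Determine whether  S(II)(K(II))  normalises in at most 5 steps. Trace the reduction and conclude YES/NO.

Answer: YES — reaches normal form SI(KI) in 2 ≤ 5 steps

Reduction:
  start: S(II)(K(II))
  →1  SI(K(II))
  →2  SI(KI)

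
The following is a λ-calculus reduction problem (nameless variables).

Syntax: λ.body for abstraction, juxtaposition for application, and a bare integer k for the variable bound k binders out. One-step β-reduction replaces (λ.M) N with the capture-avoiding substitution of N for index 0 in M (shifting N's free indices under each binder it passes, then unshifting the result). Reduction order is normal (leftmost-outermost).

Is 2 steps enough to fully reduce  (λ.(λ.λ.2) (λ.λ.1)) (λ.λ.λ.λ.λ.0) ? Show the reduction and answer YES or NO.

Answer: YES — reaches normal form λ.λ.λ.λ.λ.λ.0 in 2 ≤ 2 steps

Reduction:
  start: (λ.(λ.λ.2) (λ.λ.1)) (λ.λ.λ.λ.λ.0)
  step 1: (λ.λ.λ.λ.λ.λ.λ.0) (λ.λ.1)
  step 2: λ.λ.λ.λ.λ.λ.0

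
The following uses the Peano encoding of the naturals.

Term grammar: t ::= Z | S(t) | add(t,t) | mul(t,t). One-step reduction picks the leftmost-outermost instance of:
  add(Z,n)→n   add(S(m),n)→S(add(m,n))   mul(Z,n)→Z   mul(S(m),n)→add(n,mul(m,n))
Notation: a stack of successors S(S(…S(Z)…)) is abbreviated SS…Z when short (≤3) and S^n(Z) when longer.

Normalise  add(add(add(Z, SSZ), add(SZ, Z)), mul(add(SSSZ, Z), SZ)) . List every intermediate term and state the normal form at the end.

  start: add(add(add(Z, SSZ), add(SZ, Z)), mul(add(SSSZ, Z), SZ))
  [1] add(add(SSZ, add(SZ, Z)), mul(add(SSSZ, Z), SZ))
  [2] add(S(add(SZ, add(SZ, Z))), mul(add(SSSZ, Z), SZ))
  [3] S(add(add(SZ, add(SZ, Z)), mul(add(SSSZ, Z), SZ)))
  [4] S(add(S(add(Z, add(SZ, Z))), mul(add(SSSZ, Z), SZ)))
  [5] S(S(add(add(Z, add(SZ, Z)), mul(add(SSSZ, Z), SZ))))
  [6] S(S(add(add(SZ, Z), mul(add(SSSZ, Z), SZ))))
  [7] S(S(add(S(add(Z, Z)), mul(add(SSSZ, Z), SZ))))
  [8] S(S(S(add(add(Z, Z), mul(add(SSSZ, Z), SZ)))))
  [9] S(S(S(add(Z, mul(add(SSSZ, Z), SZ)))))
  [10] S(S(S(mul(add(SSSZ, Z), SZ))))
  [11] S(S(S(mul(S(add(SSZ, Z)), SZ))))
  [12] S(S(S(add(SZ, mul(add(SSZ, Z), SZ)))))
  [13] S(S(S(S(add(Z, mul(add(SSZ, Z), SZ))))))
  [14] S(S(S(S(mul(add(SSZ, Z), SZ)))))
  [15] S(S(S(S(mul(S(add(SZ, Z)), SZ)))))
  [16] S(S(S(S(add(SZ, mul(add(SZ, Z), SZ))))))
  [17] S(S(S(S(S(add(Z, mul(add(SZ, Z), SZ)))))))
  [18] S(S(S(S(S(mul(add(SZ, Z), SZ))))))
  [19] S(S(S(S(S(mul(S(add(Z, Z)), SZ))))))
  [20] S(S(S(S(S(add(SZ, mul(add(Z, Z), SZ)))))))
  [21] S(S(S(S(S(S(add(Z, mul(add(Z, Z), SZ))))))))
  [22] S(S(S(S(S(S(mul(add(Z, Z), SZ)))))))
  [23] S(S(S(S(S(S(mul(Z, SZ)))))))
  [24] S^6(Z)

Answer: normal form = S^6(Z)  (in 24 steps)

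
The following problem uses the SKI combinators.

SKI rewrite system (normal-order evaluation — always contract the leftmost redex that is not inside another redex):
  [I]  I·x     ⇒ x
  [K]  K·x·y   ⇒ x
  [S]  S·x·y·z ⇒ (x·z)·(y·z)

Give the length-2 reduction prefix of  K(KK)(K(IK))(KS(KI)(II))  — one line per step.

Answer: after 2 steps: K

Working:
  start: K(KK)(K(IK))(KS(KI)(II))
  [1] KK(KS(KI)(II))
  [2] K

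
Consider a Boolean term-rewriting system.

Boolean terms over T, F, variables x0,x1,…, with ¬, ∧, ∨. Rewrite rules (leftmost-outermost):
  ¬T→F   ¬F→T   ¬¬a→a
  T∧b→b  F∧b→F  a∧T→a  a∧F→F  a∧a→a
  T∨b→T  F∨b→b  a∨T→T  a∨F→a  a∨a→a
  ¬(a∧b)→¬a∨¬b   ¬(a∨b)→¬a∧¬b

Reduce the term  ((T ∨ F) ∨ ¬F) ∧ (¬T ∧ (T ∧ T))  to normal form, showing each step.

  start: ((T ∨ F) ∨ ¬F) ∧ (¬T ∧ (T ∧ T))
  step 1: (T ∨ ¬F) ∧ (¬T ∧ (T ∧ T))
  step 2: T ∧ (¬T ∧ (T ∧ T))
  step 3: ¬T ∧ (T ∧ T)
  step 4: F ∧ (T ∧ T)
  step 5: F

Answer: normal form = F  (in 5 steps)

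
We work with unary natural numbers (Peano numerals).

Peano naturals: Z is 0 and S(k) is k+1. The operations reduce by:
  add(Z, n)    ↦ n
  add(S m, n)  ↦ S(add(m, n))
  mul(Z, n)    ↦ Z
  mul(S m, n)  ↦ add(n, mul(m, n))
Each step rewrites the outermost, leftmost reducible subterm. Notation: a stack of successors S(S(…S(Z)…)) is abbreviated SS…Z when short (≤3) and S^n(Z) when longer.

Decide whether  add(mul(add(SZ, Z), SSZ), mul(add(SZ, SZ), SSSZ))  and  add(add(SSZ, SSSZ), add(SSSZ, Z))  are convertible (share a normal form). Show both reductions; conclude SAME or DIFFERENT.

Term A:
  start: add(mul(add(SZ, Z), SSZ), mul(add(SZ, SZ), SSSZ))
  step 1: add(mul(S(add(Z, Z)), SSZ), mul(add(SZ, SZ), SSSZ))
  step 2: add(add(SSZ, mul(add(Z, Z), SSZ)), mul(add(SZ, SZ), SSSZ))
  step 3: add(S(add(SZ, mul(add(Z, Z), SSZ))), mul(add(SZ, SZ), SSSZ))
  step 4: S(add(add(SZ, mul(add(Z, Z), SSZ)), mul(add(SZ, SZ), SSSZ)))
  step 5: S(add(S(add(Z, mul(add(Z, Z), SSZ))), mul(add(SZ, SZ), SSSZ)))
  step 6: S(S(add(add(Z, mul(add(Z, Z), SSZ)), mul(add(SZ, SZ), SSSZ))))
  step 7: S(S(add(mul(add(Z, Z), SSZ), mul(add(SZ, SZ), SSSZ))))
  step 8: S(S(add(mul(Z, SSZ), mul(add(SZ, SZ), SSSZ))))
  step 9: S(S(add(Z, mul(add(SZ, SZ), SSSZ))))
  step 10: S(S(mul(add(SZ, SZ), SSSZ)))
  step 11: S(S(mul(S(add(Z, SZ)), SSSZ)))
  step 12: S(S(add(SSSZ, mul(add(Z, SZ), SSSZ))))
  step 13: S(S(S(add(SSZ, mul(add(Z, SZ), SSSZ)))))
  step 14: S(S(S(S(add(SZ, mul(add(Z, SZ), SSSZ))))))
  step 15: S(S(S(S(S(add(Z, mul(add(Z, SZ), SSSZ)))))))
  step 16: S(S(S(S(S(mul(add(Z, SZ), SSSZ))))))
  step 17: S(S(S(S(S(mul(SZ, SSSZ))))))
  step 18: S(S(S(S(S(add(SSSZ, mul(Z, SSSZ)))))))
  step 19: S(S(S(S(S(S(add(SSZ, mul(Z, SSSZ))))))))
  step 20: S(S(S(S(S(S(S(add(SZ, mul(Z, SSSZ)))))))))
  step 21: S(S(S(S(S(S(S(S(add(Z, mul(Z, SSSZ))))))))))
  step 22: S(S(S(S(S(S(S(S(mul(Z, SSSZ)))))))))
  step 23: S^8(Z)

Term B:
  start: add(add(SSZ, SSSZ), add(SSSZ, Z))
  step 1: add(S(add(SZ, SSSZ)), add(SSSZ, Z))
  step 2: S(add(add(SZ, SSSZ), add(SSSZ, Z)))
  step 3: S(add(S(add(Z, SSSZ)), add(SSSZ, Z)))
  step 4: S(S(add(add(Z, SSSZ), add(SSSZ, Z))))
  step 5: S(S(add(SSSZ, add(SSSZ, Z))))
  step 6: S(S(S(add(SSZ, add(SSSZ, Z)))))
  step 7: S(S(S(S(add(SZ, add(SSSZ, Z))))))
  step 8: S(S(S(S(S(add(Z, add(SSSZ, Z)))))))
  step 9: S(S(S(S(S(add(SSSZ, Z))))))
  step 10: S(S(S(S(S(S(add(SSZ, Z)))))))
  step 11: S(S(S(S(S(S(S(add(SZ, Z))))))))
  step 12: S(S(S(S(S(S(S(S(add(Z, Z)))))))))
  step 13: S^8(Z)

Answer: SAME — A ⇓ S^8(Z), B ⇓ S^8(Z)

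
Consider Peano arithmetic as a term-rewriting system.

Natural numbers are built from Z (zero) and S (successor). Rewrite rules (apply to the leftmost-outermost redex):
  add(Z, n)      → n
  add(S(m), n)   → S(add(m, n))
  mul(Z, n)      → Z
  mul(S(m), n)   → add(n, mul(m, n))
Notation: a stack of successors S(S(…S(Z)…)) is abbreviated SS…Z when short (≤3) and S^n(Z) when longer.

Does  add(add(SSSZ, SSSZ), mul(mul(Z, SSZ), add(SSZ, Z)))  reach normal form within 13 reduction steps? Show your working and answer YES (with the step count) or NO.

  start: add(add(SSSZ, SSSZ), mul(mul(Z, SSZ), add(SSZ, Z)))
  step 1: add(S(add(SSZ, SSSZ)), mul(mul(Z, SSZ), add(SSZ, Z)))
  step 2: S(add(add(SSZ, SSSZ), mul(mul(Z, SSZ), add(SSZ, Z))))
  step 3: S(add(S(add(SZ, SSSZ)), mul(mul(Z, SSZ), add(SSZ, Z))))
  step 4: S(S(add(add(SZ, SSSZ), mul(mul(Z, SSZ), add(SSZ, Z)))))
  step 5: S(S(add(S(add(Z, SSSZ)), mul(mul(Z, SSZ), add(SSZ, Z)))))
  step 6: S(S(S(add(add(Z, SSSZ), mul(mul(Z, SSZ), add(SSZ, Z))))))
  step 7: S(S(S(add(SSSZ, mul(mul(Z, SSZ), add(SSZ, Z))))))
  step 8: S(S(S(S(add(SSZ, mul(mul(Z, SSZ), add(SSZ, Z)))))))
  step 9: S(S(S(S(S(add(SZ, mul(mul(Z, SSZ), add(SSZ, Z))))))))
  step 10: S(S(S(S(S(S(add(Z, mul(mul(Z, SSZ), add(SSZ, Z)))))))))
  step 11: S(S(S(S(S(S(mul(mul(Z, SSZ), add(SSZ, Z))))))))
  step 12: S(S(S(S(S(S(mul(Z, add(SSZ, Z))))))))
  step 13: S^6(Z)

Answer: YES — reaches normal form S^6(Z) in 13 ≤ 13 steps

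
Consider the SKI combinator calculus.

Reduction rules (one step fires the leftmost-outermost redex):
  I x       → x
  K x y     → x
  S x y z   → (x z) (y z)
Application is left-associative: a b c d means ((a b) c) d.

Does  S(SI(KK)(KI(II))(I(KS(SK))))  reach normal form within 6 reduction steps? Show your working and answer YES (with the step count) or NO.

Answer: NO — after 6 steps the term is S(K(KS(SK))), not yet normal

Working:
  start: S(SI(KK)(KI(II))(I(KS(SK))))
  →1  S(I(KI(II))(KK(KI(II)))(I(KS(SK))))
  →2  S(KI(II)(KK(KI(II)))(I(KS(SK))))
  →3  S(I(KK(KI(II)))(I(KS(SK))))
  →4  S(KK(KI(II))(I(KS(SK))))
  →5  S(K(I(KS(SK))))
  →6  S(K(KS(SK)))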